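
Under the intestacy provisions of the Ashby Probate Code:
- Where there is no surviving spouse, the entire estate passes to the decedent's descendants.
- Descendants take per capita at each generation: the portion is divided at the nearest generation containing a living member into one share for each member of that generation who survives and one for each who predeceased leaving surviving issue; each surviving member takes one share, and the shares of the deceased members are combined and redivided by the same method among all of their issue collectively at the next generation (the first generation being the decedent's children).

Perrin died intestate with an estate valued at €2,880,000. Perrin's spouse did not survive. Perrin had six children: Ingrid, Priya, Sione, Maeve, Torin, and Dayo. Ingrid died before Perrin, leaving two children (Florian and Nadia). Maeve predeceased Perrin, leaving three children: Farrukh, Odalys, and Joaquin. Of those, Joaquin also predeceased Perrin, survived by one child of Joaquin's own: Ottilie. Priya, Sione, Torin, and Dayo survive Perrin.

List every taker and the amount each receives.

The entire €2,880,000 passes to the descendants.
That amount (€2,880,000) is divided at the children's generation into 6 shares of €480,000. Priya, Sione, Torin, and Dayo each take €480,000. The 2 shares of the deceased (Ingrid and Maeve) are combined into a pool of €960,000.
That pool (€960,000) is divided at the grandchildren's generation into 5 shares of €192,000. Florian, Nadia, Farrukh, and Odalys each take €192,000. The remaining share for the deceased Joaquin (€192,000) is carried to the next generation.
That pool (€192,000) passes entirely to Ottilie, the sole taker at the great-grandchildren's generation.

Florian: €192,000; Nadia: €192,000; Priya: €480,000; Sione: €480,000; Farrukh: €192,000; Odalys: €192,000; Ottilie: €192,000; Torin: €480,000; Dayo: €480,000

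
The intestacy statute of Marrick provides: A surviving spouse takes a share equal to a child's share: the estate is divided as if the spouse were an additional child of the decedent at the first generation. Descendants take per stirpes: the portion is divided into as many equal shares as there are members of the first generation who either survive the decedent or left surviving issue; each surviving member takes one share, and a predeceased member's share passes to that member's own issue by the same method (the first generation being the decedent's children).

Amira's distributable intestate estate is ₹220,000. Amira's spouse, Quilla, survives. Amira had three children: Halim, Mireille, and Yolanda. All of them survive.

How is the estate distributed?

The spouse counts as an additional share at the children's level, so there are 4 primary shares of ₹55,000. Quilla takes one such share (₹55,000).
The children's combined portion (₹165,000) is divided into 3 shares of ₹55,000: Halim, Mireille, and Yolanda each take ₹55,000.

Quilla: ₹55,000; Halim: ₹55,000; Mireille: ₹55,000; Yolanda: ₹55,000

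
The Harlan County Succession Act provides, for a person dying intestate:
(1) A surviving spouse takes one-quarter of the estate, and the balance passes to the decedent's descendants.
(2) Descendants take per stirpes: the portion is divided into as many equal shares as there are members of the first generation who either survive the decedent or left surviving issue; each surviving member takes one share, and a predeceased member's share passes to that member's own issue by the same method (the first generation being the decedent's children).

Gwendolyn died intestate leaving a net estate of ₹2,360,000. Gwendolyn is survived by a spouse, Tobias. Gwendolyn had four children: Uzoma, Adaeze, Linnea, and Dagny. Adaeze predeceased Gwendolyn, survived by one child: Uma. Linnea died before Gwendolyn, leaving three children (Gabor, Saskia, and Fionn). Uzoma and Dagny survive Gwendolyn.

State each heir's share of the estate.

Tobias takes one-quarter of ₹2,360,000 = ₹590,000. The remaining ₹1,770,000 passes to the descendants.
The descendants' portion (₹1,770,000) is divided into 4 shares of ₹442,500: Uzoma and Dagny each take ₹442,500; Adaeze's ₹442,500 share passes to Adaeze's issue; Linnea's ₹442,500 share passes to Linnea's issue.
Adaeze's share (₹442,500) passes entirely to Uma.
Linnea's share (₹442,500) is divided into 3 shares of ₹147,500: Gabor, Saskia, and Fionn each take ₹147,500.

Tobias: ₹590,000; Uzoma: ₹442,500; Uma: ₹442,500; Gabor: ₹147,500; Saskia: ₹147,500; Fionn: ₹147,500; Dagny: ₹442,500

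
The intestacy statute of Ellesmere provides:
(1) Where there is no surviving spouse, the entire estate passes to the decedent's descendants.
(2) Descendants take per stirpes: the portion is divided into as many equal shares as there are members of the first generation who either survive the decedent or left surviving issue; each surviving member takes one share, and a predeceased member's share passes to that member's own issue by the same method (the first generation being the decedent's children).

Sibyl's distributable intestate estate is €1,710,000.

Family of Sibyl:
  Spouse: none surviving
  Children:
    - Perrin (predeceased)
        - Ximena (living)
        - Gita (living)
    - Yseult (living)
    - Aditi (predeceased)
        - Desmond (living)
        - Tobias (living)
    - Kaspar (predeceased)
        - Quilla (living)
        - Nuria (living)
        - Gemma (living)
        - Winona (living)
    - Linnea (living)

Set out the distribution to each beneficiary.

The entire €1,710,000 passes to the descendants.
That amount (€1,710,000) is divided into 5 shares of €342,000: Yseult and Linnea each take €342,000; Perrin's €342,000 share passes to Perrin's issue; Aditi's €342,000 share passes to Aditi's issue; Kaspar's €342,000 share passes to Kaspar's issue.
Perrin's share (€342,000) is divided into 2 shares of €171,000: Ximena and Gita each take €171,000.
Aditi's share (€342,000) is divided into 2 shares of €171,000: Desmond and Tobias each take €171,000.
Kaspar's share (€342,000) is divided into 4 shares of €85,500: Quilla, Nuria, Gemma, and Winona each take €85,500.

Ximena: €171,000; Gita: €171,000; Yseult: €342,000; Desmond: €171,000; Tobias: €171,000; Quilla: €85,500; Nuria: €85,500; Gemma: €85,500; Winona: €85,500; Linnea: €342,000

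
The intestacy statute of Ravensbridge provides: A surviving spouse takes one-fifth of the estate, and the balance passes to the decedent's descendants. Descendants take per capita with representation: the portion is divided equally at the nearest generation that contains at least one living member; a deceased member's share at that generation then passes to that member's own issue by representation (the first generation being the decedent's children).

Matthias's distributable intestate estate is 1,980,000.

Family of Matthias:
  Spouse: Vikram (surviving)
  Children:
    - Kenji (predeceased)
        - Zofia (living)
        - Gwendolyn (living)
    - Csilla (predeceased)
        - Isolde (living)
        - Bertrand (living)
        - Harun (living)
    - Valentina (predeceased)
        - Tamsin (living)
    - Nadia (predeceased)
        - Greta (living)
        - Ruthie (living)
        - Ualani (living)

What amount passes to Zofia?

Vikram takes one-fifth of 1,980,000 = 396,000. The remaining 1,584,000 passes to the descendants.
No child survives, so the initial division is made at the grandchildren's generation.
The descendants' portion (1,584,000) is divided into 9 shares of 176,000: Zofia, Gwendolyn, Isolde, Bertrand, Harun, Tamsin, Greta, Ruthie, and Ualani each take 176,000.

Zofia receives 176,000.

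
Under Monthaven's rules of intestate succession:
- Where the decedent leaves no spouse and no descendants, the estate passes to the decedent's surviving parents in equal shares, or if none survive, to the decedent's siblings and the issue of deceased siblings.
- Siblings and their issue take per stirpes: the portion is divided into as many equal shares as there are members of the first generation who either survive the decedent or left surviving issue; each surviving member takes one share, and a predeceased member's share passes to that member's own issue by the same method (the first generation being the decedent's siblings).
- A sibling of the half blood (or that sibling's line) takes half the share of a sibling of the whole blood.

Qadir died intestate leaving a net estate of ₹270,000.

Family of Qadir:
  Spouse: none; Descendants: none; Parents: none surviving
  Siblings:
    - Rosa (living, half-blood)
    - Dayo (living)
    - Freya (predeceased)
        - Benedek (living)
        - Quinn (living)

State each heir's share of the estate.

Rosa: ₹54,000; Dayo: ₹108,000; Benedek: ₹54,000; Quinn: ₹54,000

The entire ₹270,000 passes to the siblings and their issue.
Counting each half-blood sibling's line as half a unit, there are 5/2 units in ₹270,000, so one unit is ₹108,000. Whole-blood lines (Dayo and Freya) take ₹108,000 each; half-blood lines (Rosa) take ₹54,000 each.
Freya's share (₹108,000) is divided into 2 shares of ₹54,000: Benedek and Quinn each take ₹54,000.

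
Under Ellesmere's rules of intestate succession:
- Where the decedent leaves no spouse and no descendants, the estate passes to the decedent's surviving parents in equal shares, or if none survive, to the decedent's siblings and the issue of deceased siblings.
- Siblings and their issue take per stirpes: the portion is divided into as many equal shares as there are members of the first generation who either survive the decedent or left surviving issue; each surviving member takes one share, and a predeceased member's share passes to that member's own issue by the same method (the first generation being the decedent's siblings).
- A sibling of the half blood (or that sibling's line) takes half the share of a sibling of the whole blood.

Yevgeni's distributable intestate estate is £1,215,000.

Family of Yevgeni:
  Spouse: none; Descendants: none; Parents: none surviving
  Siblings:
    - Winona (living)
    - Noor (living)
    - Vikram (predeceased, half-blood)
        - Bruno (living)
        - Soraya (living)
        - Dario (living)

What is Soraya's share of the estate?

The entire £1,215,000 passes to the siblings and their issue.
Counting each half-blood sibling's line as half a unit, there are 5/2 units in £1,215,000, so one unit is £486,000. Whole-blood lines (Winona and Noor) take £486,000 each; half-blood lines (Vikram) take £243,000 each.
Vikram's share (£243,000) is divided into 3 shares of £81,000: Bruno, Soraya, and Dario each take £81,000.

Soraya receives £81,000.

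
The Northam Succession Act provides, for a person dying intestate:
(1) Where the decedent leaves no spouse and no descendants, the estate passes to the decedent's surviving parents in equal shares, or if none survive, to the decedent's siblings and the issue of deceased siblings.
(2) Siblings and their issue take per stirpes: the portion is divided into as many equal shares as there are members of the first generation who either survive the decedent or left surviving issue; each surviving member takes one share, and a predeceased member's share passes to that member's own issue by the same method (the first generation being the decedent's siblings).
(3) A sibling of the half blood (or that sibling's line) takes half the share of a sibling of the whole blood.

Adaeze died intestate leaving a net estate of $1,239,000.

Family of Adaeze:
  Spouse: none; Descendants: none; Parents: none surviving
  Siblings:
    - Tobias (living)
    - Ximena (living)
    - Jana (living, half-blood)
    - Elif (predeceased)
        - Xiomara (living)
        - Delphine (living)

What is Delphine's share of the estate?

The entire $1,239,000 passes to the siblings and their issue.
Counting each half-blood sibling's line as half a unit, there are 7/2 units in $1,239,000, so one unit is $354,000. Whole-blood lines (Tobias, Ximena, and Elif) take $354,000 each; half-blood lines (Jana) take $177,000 each.
Elif's share ($354,000) is divided into 2 shares of $177,000: Xiomara and Delphine each take $177,000.

Delphine receives $177,000.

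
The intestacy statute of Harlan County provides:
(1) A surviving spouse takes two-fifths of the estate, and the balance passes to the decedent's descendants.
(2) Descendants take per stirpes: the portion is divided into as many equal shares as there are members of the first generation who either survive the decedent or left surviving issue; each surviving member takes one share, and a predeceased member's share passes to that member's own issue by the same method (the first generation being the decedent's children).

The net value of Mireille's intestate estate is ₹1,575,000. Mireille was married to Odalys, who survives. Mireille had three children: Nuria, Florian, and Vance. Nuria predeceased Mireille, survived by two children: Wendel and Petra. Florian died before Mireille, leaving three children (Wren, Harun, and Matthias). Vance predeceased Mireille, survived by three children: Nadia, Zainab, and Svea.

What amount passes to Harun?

Harun receives ₹105,000.

Odalys takes two-fifths of ₹1,575,000 = ₹630,000. The remaining ₹945,000 passes to the descendants.
The descendants' portion (₹945,000) is divided into 3 shares of ₹315,000: Nuria's ₹315,000 share passes to Nuria's issue; Florian's ₹315,000 share passes to Florian's issue; Vance's ₹315,000 share passes to Vance's issue.
Nuria's share (₹315,000) is divided into 2 shares of ₹157,500: Wendel and Petra each take ₹157,500.
Florian's share (₹315,000) is divided into 3 shares of ₹105,000: Wren, Harun, and Matthias each take ₹105,000.
Vance's share (₹315,000) is divided into 3 shares of ₹105,000: Nadia, Zainab, and Svea each take ₹105,000.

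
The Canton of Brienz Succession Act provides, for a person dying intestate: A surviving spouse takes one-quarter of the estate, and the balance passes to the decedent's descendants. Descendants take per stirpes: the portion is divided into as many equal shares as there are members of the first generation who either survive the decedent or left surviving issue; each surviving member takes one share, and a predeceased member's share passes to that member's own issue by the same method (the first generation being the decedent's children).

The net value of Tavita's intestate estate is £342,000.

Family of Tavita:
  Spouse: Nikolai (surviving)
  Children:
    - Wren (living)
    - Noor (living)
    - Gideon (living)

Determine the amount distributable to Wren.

Nikolai takes one-quarter of £342,000 = £85,500. The remaining £256,500 passes to the descendants.
The descendants' portion (£256,500) is divided into 3 shares of £85,500: Wren, Noor, and Gideon each take £85,500.

Wren receives £85,500.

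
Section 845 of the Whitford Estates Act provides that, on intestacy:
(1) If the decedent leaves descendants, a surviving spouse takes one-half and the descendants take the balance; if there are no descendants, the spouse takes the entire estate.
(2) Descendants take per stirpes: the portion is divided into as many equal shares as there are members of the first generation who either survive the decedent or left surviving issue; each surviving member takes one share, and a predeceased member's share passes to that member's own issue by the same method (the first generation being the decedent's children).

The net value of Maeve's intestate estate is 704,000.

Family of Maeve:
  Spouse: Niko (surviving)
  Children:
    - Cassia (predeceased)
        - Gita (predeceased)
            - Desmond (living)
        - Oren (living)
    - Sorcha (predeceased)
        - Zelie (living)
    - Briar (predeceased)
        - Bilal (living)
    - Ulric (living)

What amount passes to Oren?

Oren receives 44,000.

Niko takes one-half of 704,000 = 352,000. The remaining 352,000 passes to the descendants.
The descendants' portion (352,000) is divided into 4 shares of 88,000: Ulric takes 88,000; Cassia's 88,000 share passes to Cassia's issue; Sorcha's 88,000 share passes to Sorcha's issue; Briar's 88,000 share passes to Briar's issue.
Cassia's share (88,000) is divided into 2 shares of 44,000: Oren takes 44,000; Gita's 44,000 share passes to Gita's issue.
Gita's share (44,000) passes entirely to Desmond.
Sorcha's share (88,000) passes entirely to Zelie.
Briar's share (88,000) passes entirely to Bilal.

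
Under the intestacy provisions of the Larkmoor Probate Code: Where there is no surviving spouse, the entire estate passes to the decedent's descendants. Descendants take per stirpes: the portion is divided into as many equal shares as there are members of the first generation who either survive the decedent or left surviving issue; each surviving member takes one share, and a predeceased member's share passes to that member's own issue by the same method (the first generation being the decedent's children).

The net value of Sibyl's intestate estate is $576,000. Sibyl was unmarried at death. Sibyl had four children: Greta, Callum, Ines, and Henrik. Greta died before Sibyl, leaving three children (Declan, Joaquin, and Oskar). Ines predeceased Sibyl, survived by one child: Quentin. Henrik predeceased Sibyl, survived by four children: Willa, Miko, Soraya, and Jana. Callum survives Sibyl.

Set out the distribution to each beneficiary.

The entire $576,000 passes to the descendants.
That amount ($576,000) is divided into 4 shares of $144,000: Callum takes $144,000; Greta's $144,000 share passes to Greta's issue; Ines's $144,000 share passes to Ines's issue; Henrik's $144,000 share passes to Henrik's issue.
Greta's share ($144,000) is divided into 3 shares of $48,000: Declan, Joaquin, and Oskar each take $48,000.
Ines's share ($144,000) passes entirely to Quentin.
Henrik's share ($144,000) is divided into 4 shares of $36,000: Willa, Miko, Soraya, and Jana each take $36,000.

Declan: $48,000; Joaquin: $48,000; Oskar: $48,000; Callum: $144,000; Quentin: $144,000; Willa: $36,000; Miko: $36,000; Soraya: $36,000; Jana: $36,000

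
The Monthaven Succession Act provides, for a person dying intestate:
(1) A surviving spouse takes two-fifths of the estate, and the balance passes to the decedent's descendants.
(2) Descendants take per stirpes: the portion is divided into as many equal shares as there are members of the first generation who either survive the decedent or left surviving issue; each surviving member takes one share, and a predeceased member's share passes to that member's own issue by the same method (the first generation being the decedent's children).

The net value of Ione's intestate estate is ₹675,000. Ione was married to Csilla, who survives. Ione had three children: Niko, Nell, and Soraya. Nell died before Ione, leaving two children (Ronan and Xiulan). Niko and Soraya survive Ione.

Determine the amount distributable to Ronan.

Csilla takes two-fifths of ₹675,000 = ₹270,000. The remaining ₹405,000 passes to the descendants.
The descendants' portion (₹405,000) is divided into 3 shares of ₹135,000: Niko and Soraya each take ₹135,000; Nell's ₹135,000 share passes to Nell's issue.
Nell's share (₹135,000) is divided into 2 shares of ₹67,500: Ronan and Xiulan each take ₹67,500.

Ronan receives ₹67,500.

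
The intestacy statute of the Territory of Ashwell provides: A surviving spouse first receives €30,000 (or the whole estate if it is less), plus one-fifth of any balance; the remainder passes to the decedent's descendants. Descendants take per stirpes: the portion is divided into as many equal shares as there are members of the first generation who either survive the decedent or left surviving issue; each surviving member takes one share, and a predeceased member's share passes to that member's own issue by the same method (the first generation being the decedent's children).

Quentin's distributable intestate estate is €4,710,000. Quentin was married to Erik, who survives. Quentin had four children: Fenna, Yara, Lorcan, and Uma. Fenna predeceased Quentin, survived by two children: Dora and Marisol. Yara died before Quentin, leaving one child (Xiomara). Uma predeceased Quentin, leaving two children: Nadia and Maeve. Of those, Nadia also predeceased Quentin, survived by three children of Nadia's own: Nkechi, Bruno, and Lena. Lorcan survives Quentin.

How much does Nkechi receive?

Erik first takes €30,000, leaving a balance of €4,680,000. Erik then takes one-fifth of the balance (€936,000), for a total of €966,000. The remaining €3,744,000 passes to the descendants.
The descendants' portion (€3,744,000) is divided into 4 shares of €936,000: Lorcan takes €936,000; Fenna's €936,000 share passes to Fenna's issue; Yara's €936,000 share passes to Yara's issue; Uma's €936,000 share passes to Uma's issue.
Fenna's share (€936,000) is divided into 2 shares of €468,000: Dora and Marisol each take €468,000.
Yara's share (€936,000) passes entirely to Xiomara.
Uma's share (€936,000) is divided into 2 shares of €468,000: Maeve takes €468,000; Nadia's €468,000 share passes to Nadia's issue.
Nadia's share (€468,000) is divided into 3 shares of €156,000: Nkechi, Bruno, and Lena each take €156,000.

Nkechi receives €156,000.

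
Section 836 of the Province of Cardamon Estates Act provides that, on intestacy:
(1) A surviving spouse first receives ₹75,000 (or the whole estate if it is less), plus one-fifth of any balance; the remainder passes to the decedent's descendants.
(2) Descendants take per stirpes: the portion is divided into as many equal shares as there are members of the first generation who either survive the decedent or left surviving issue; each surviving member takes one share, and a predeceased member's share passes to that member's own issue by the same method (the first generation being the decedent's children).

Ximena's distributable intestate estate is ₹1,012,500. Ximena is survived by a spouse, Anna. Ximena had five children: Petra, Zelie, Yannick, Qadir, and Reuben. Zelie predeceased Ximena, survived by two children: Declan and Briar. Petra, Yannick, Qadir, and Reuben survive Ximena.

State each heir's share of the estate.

Anna: ₹262,500; Petra: ₹150,000; Declan: ₹75,000; Briar: ₹75,000; Yannick: ₹150,000; Qadir: ₹150,000; Reuben: ₹150,000

Anna first takes ₹75,000, leaving a balance of ₹937,500. Anna then takes one-fifth of the balance (₹187,500), for a total of ₹262,500. The remaining ₹750,000 passes to the descendants.
The descendants' portion (₹750,000) is divided into 5 shares of ₹150,000: Petra, Yannick, Qadir, and Reuben each take ₹150,000; Zelie's ₹150,000 share passes to Zelie's issue.
Zelie's share (₹150,000) is divided into 2 shares of ₹75,000: Declan and Briar each take ₹75,000.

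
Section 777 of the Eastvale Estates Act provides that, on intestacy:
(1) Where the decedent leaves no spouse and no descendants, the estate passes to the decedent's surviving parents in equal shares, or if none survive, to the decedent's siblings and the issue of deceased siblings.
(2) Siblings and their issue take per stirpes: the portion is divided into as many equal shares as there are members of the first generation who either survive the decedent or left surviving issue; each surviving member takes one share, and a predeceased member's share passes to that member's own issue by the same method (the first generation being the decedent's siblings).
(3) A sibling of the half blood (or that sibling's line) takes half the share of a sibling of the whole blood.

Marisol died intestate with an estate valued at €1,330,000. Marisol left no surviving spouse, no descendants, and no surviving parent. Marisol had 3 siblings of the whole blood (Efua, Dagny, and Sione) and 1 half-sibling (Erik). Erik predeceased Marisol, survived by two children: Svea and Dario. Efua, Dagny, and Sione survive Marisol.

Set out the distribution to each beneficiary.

Svea: €95,000; Dario: €95,000; Efua: €380,000; Dagny: €380,000; Sione: €380,000

The entire €1,330,000 passes to the siblings and their issue.
Counting each half-blood sibling's line as half a unit, there are 7/2 units in €1,330,000, so one unit is €380,000. Whole-blood lines (Efua, Dagny, and Sione) take €380,000 each; half-blood lines (Erik) take €190,000 each.
Erik's share (€190,000) is divided into 2 shares of €95,000: Svea and Dario each take €95,000.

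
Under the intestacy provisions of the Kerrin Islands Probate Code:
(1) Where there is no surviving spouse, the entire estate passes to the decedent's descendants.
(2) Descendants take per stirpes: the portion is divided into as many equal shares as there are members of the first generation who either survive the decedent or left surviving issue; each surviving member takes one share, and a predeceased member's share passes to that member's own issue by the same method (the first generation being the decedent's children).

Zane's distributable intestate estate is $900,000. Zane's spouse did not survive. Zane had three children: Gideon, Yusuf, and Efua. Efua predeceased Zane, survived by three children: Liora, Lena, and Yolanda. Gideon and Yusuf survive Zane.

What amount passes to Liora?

Liora receives $100,000.

The entire $900,000 passes to the descendants.
That amount ($900,000) is divided into 3 shares of $300,000: Gideon and Yusuf each take $300,000; Efua's $300,000 share passes to Efua's issue.
Efua's share ($300,000) is divided into 3 shares of $100,000: Liora, Lena, and Yolanda each take $100,000.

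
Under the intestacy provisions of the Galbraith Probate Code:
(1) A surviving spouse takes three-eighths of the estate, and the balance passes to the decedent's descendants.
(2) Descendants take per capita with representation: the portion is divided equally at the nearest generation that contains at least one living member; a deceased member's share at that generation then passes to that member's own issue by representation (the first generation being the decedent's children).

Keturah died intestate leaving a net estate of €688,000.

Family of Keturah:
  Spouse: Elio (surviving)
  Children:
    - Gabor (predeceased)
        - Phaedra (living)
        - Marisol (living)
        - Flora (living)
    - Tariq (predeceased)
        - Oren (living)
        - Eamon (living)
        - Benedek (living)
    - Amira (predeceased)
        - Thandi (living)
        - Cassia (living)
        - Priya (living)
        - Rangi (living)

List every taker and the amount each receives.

Elio: €258,000; Phaedra: €43,000; Marisol: €43,000; Flora: €43,000; Oren: €43,000; Eamon: €43,000; Benedek: €43,000; Thandi: €43,000; Cassia: €43,000; Priya: €43,000; Rangi: €43,000

Elio takes three-eighths of €688,000 = €258,000. The remaining €430,000 passes to the descendants.
No child survives, so the initial division is made at the grandchildren's generation.
The descendants' portion (€430,000) is divided into 10 shares of €43,000: Phaedra, Marisol, Flora, Oren, Eamon, Benedek, Thandi, Cassia, Priya, and Rangi each take €43,000.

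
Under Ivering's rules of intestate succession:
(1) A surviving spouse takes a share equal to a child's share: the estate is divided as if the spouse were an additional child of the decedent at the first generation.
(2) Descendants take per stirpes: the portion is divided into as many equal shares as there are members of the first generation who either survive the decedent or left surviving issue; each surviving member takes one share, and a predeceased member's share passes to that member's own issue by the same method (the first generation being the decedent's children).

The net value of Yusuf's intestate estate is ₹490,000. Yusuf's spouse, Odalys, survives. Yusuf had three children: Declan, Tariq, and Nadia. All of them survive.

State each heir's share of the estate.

Odalys: ₹122,500; Declan: ₹122,500; Tariq: ₹122,500; Nadia: ₹122,500

The spouse counts as an additional share at the children's level, so there are 4 primary shares of ₹122,500. Odalys takes one such share (₹122,500).
The children's combined portion (₹367,500) is divided into 3 shares of ₹122,500: Declan, Tariq, and Nadia each take ₹122,500.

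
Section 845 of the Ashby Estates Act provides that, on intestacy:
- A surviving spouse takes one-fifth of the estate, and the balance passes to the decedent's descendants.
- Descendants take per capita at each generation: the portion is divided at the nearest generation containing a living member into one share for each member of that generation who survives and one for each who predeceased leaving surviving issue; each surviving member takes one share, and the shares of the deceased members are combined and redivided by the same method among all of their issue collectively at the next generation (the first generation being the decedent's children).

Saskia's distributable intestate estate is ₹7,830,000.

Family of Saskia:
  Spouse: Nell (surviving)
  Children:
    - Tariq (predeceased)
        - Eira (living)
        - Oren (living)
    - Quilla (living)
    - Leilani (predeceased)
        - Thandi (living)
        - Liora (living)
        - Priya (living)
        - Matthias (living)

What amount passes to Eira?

Eira receives ₹696,000.

Nell takes one-fifth of ₹7,830,000 = ₹1,566,000. The remaining ₹6,264,000 passes to the descendants.
The descendants' portion (₹6,264,000) is divided at the children's generation into 3 shares of ₹2,088,000. Quilla takes ₹2,088,000. The 2 shares of the deceased (Tariq and Leilani) are combined into a pool of ₹4,176,000.
That pool (₹4,176,000) is divided at the grandchildren's generation equally among Eira, Oren, Thandi, Liora, Priya, and Matthias: ₹696,000 each.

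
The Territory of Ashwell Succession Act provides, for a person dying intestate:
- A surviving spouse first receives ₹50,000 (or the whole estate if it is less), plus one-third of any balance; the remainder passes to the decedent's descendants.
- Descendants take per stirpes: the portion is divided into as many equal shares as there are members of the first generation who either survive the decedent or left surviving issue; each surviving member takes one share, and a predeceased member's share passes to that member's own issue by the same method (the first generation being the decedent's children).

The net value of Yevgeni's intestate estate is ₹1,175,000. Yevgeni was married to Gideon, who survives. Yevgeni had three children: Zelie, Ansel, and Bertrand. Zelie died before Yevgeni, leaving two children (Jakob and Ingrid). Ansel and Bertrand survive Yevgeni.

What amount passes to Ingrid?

Gideon first takes ₹50,000, leaving a balance of ₹1,125,000. Gideon then takes one-third of the balance (₹375,000), for a total of ₹425,000. The remaining ₹750,000 passes to the descendants.
The descendants' portion (₹750,000) is divided into 3 shares of ₹250,000: Ansel and Bertrand each take ₹250,000; Zelie's ₹250,000 share passes to Zelie's issue.
Zelie's share (₹250,000) is divided into 2 shares of ₹125,000: Jakob and Ingrid each take ₹125,000.

Ingrid receives ₹125,000.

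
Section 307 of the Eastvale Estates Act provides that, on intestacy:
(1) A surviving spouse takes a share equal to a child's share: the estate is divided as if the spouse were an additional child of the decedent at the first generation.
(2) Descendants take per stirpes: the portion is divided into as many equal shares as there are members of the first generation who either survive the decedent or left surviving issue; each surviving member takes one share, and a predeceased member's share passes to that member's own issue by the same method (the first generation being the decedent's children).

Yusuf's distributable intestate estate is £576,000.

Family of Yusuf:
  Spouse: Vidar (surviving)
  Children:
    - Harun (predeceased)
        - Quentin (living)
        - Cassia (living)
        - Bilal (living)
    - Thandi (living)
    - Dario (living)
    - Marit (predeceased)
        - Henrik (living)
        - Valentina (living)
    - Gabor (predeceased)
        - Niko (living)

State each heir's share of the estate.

The spouse counts as an additional share at the children's level, so there are 6 primary shares of £96,000. Vidar takes one such share (£96,000).
The children's combined portion (£480,000) is divided into 5 shares of £96,000: Thandi and Dario each take £96,000; Harun's £96,000 share passes to Harun's issue; Marit's £96,000 share passes to Marit's issue; Gabor's £96,000 share passes to Gabor's issue.
Harun's share (£96,000) is divided into 3 shares of £32,000: Quentin, Cassia, and Bilal each take £32,000.
Marit's share (£96,000) is divided into 2 shares of £48,000: Henrik and Valentina each take £48,000.
Gabor's share (£96,000) passes entirely to Niko.

Vidar: £96,000; Quentin: £32,000; Cassia: £32,000; Bilal: £32,000; Thandi: £96,000; Dario: £96,000; Henrik: £48,000; Valentina: £48,000; Niko: £96,000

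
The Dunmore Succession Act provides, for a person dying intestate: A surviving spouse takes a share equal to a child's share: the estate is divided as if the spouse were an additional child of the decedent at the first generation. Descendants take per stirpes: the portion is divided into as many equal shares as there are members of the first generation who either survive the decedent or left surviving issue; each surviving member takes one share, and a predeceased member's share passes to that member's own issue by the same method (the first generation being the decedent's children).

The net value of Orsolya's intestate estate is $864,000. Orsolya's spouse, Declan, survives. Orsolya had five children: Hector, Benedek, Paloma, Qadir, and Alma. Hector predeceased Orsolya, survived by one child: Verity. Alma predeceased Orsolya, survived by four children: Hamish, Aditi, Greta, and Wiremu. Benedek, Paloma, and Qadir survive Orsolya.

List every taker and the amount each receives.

Declan: $144,000; Verity: $144,000; Benedek: $144,000; Paloma: $144,000; Qadir: $144,000; Hamish: $36,000; Aditi: $36,000; Greta: $36,000; Wiremu: $36,000

The spouse counts as an additional share at the children's level, so there are 6 primary shares of $144,000. Declan takes one such share ($144,000).
The children's combined portion ($720,000) is divided into 5 shares of $144,000: Benedek, Paloma, and Qadir each take $144,000; Hector's $144,000 share passes to Hector's issue; Alma's $144,000 share passes to Alma's issue.
Hector's share ($144,000) passes entirely to Verity.
Alma's share ($144,000) is divided into 4 shares of $36,000: Hamish, Aditi, Greta, and Wiremu each take $36,000.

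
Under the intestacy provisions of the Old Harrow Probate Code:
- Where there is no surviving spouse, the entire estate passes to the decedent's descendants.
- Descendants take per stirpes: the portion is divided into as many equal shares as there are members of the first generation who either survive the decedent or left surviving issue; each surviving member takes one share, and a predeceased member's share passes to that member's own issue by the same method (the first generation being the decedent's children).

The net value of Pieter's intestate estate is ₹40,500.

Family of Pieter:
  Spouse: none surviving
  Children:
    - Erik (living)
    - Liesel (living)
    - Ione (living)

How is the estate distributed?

The entire ₹40,500 passes to the descendants.
That amount (₹40,500) is divided into 3 shares of ₹13,500: Erik, Liesel, and Ione each take ₹13,500.

Erik: ₹13,500; Liesel: ₹13,500; Ione: ₹13,500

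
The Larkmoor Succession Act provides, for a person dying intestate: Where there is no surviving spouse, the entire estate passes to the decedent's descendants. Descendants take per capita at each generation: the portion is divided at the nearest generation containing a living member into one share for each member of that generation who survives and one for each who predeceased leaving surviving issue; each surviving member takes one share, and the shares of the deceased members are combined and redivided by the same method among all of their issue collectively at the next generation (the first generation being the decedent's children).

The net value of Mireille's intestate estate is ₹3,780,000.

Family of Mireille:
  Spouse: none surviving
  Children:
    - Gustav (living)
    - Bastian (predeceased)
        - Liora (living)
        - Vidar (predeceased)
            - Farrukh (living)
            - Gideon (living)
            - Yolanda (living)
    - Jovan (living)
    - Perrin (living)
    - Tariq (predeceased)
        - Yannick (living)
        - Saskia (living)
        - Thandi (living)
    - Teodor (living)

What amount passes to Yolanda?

Yolanda receives ₹84,000.

The entire ₹3,780,000 passes to the descendants.
That amount (₹3,780,000) is divided at the children's generation into 6 shares of ₹630,000. Gustav, Jovan, Perrin, and Teodor each take ₹630,000. The 2 shares of the deceased (Bastian and Tariq) are combined into a pool of ₹1,260,000.
That pool (₹1,260,000) is divided at the grandchildren's generation into 5 shares of ₹252,000. Liora, Yannick, Saskia, and Thandi each take ₹252,000. The remaining share for the deceased Vidar (₹252,000) is carried to the next generation.
That pool (₹252,000) is divided at the great-grandchildren's generation equally among Farrukh, Gideon, and Yolanda: ₹84,000 each.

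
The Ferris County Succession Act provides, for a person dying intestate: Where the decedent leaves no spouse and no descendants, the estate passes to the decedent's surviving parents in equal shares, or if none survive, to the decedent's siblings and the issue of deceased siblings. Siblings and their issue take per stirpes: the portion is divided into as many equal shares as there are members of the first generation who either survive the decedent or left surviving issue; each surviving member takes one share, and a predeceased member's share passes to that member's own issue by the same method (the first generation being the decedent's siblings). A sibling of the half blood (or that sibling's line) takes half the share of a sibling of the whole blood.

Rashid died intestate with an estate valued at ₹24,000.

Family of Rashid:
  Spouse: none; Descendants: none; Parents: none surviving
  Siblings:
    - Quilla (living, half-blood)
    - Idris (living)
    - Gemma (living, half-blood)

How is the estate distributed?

Quilla: ₹6,000; Idris: ₹12,000; Gemma: ₹6,000

The entire ₹24,000 passes to the siblings and their issue.
Counting each half-blood sibling's line as half a unit, there are 2 units in ₹24,000, so one unit is ₹12,000. Whole-blood lines (Idris) take ₹12,000 each; half-blood lines (Quilla and Gemma) take ₹6,000 each.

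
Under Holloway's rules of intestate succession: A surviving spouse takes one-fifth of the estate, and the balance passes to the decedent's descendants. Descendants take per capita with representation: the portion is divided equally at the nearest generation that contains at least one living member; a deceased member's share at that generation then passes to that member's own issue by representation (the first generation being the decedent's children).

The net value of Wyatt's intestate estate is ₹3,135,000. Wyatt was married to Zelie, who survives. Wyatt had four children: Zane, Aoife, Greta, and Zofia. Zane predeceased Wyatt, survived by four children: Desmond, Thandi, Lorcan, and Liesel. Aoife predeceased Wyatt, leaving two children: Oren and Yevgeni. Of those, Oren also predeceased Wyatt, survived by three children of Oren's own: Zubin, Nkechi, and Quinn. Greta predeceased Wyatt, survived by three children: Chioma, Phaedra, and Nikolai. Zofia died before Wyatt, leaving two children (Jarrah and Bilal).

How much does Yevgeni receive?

Zelie takes one-fifth of ₹3,135,000 = ₹627,000. The remaining ₹2,508,000 passes to the descendants.
No child survives, so the initial division is made at the grandchildren's generation.
The descendants' portion (₹2,508,000) is divided into 11 shares of ₹228,000: Desmond, Thandi, Lorcan, Liesel, Yevgeni, Chioma, Phaedra, Nikolai, Jarrah, and Bilal each take ₹228,000; Oren's ₹228,000 share passes to Oren's issue.
Oren's share (₹228,000) is divided into 3 shares of ₹76,000: Zubin, Nkechi, and Quinn each take ₹76,000.

Yevgeni receives ₹228,000.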